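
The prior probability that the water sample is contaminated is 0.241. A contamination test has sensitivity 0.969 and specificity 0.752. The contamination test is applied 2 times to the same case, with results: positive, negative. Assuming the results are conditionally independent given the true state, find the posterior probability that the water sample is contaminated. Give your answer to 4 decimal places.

With H the event that the water sample is contaminated, the joint likelihood of the observed sequence is P(data|H) = 0.969·0.031 = 0.030039 and P(data|¬H) = 0.248·0.752 = 0.18650.
Bayes: P(H|data) = 0.241·0.030039 / (0.241·0.030039 + 0.759·0.18650) = 0.0072394/0.14879 = 0.0487.

Posterior P(H) ≈ 0.0487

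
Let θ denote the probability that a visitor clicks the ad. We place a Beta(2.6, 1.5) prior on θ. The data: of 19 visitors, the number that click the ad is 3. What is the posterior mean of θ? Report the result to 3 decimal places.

The binomial likelihood is conjugate to the Beta prior: with 3 successes and 16 failures, the posterior is Beta(2.6+3, 1.5+16) = Beta(5.6, 17.5).
E[θ | data] = 5.6/(5.6+17.5) = 0.242.

Posterior mean ≈ 0.242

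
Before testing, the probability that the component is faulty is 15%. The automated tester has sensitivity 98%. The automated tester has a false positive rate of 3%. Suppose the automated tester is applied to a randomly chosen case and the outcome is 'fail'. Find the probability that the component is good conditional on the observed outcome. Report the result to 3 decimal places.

P(¬H | E) ≈ 0.148

Let H be the event that the component is faulty. P(H) = 0.15, so P(¬H) = 0.85. With E the 'fail' result, P(E|H) = 0.98 and P(E|¬H) = 0.03.
P(E) = 0.98·0.15 + 0.03·0.85 = 0.14700 + 0.025500 = 0.17250.
By Bayes' theorem, P(H|E) = 0.14700 / 0.17250 = 0.852. Hence P(¬H|E) = 1 − 0.852 = 0.148.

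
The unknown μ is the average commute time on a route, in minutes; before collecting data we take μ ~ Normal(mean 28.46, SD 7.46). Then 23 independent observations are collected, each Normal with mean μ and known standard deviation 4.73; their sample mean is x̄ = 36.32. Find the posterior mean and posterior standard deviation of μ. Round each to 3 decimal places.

With known σ, the Normal prior is conjugate. Weight on the data is w = (n/σ²)/(n/σ² + 1/τ₀²) = 1.02803/(1.02803+0.0179689) = 0.98282.
Posterior mean = w·x̄ + (1−w)·μ₀ = 0.98282·36.32 + 0.017179·28.46 = 36.185. Posterior variance = 1/(1.02803+0.0179689) = 0.956024, so SD = 0.978.

Posterior mean ≈ 36.185; posterior SD ≈ 0.978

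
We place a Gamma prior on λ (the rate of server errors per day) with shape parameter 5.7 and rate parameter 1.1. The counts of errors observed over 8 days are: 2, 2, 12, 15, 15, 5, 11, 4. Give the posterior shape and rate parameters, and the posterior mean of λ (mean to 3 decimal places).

The Poisson likelihood adds the total count to the shape and the number of exposure periods to the rate. Here ∑xᵢ = 66 and n = 8, so shape 5.7→71.7 and rate 1.1→9.1.
Posterior mean = shape/rate = 71.7/9.1 = 7.879.

Posterior: Gamma(shape=71.7, rate=9.1); mean ≈ 7.879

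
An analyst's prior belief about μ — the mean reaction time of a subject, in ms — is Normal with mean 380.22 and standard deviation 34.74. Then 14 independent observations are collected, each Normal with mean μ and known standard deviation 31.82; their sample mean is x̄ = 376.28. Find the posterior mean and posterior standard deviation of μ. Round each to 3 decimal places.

With known σ, the Normal prior is conjugate. Weight on the data is w = (n/σ²)/(n/σ² + 1/τ₀²) = 0.0138270/(0.0138270+0.00082859) = 0.94346.
Posterior mean = w·x̄ + (1−w)·μ₀ = 0.94346·376.28 + 0.056538·380.22 = 376.503. Posterior variance = 1/(0.0138270+0.00082859) = 68.2334, so SD = 8.260.

Posterior mean ≈ 376.503; posterior SD ≈ 8.260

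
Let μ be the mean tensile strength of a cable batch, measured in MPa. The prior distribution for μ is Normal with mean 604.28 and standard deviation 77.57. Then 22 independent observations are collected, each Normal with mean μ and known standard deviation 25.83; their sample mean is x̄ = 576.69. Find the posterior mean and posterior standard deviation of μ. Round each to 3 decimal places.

Prior precision 1/τ₀² = 1/77.57² = 0.00016619; data precision n/σ² = 22/25.83² = 0.0329742.
Posterior precision = 0.00016619 + 0.0329742 = 0.0331404, giving posterior SD = 1/√0.0331404 = 5.493.
Posterior mean = (0.00016619·604.28 + 0.0329742·576.69) / 0.0331404 = 576.828.

Posterior mean ≈ 576.828; posterior SD ≈ 5.493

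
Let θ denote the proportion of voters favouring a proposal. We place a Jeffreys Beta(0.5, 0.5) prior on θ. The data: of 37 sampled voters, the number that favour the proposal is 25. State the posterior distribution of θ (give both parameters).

Posterior: Beta(25.5, 12.5)

The binomial likelihood is conjugate to the Beta prior: with 25 successes and 12 failures, the posterior is Beta(0.5+25, 0.5+12) = Beta(25.5, 12.5).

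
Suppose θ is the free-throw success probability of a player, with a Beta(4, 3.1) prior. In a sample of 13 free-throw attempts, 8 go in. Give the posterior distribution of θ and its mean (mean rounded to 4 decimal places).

Posterior: Beta(12, 8.1); mean ≈ 0.5970

Observing 8 successes and 5 failures updates Beta(4, 3.1) by adding the success and failure counts to the two shape parameters: α = 4+8 = 12, β = 3.1+5 = 8.1.
Posterior mean = α/(α+β) = 12/20.1 = 0.5970.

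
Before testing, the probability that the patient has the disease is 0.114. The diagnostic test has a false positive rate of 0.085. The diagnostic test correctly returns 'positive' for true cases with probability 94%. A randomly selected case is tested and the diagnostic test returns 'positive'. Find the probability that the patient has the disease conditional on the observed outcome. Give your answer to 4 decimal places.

Write H for 'the patient has the disease'. Prior odds H:¬H = 0.114/0.886 = 0.12867. For the 'positive' outcome, the likelihood ratio is 0.94/0.085 = 11.059.
Posterior odds = 0.12867 × 11.059 = 1.4229, so P(H|E) = 1.4229/(1+1.4229) = 0.5873.

P(H | E) ≈ 0.5873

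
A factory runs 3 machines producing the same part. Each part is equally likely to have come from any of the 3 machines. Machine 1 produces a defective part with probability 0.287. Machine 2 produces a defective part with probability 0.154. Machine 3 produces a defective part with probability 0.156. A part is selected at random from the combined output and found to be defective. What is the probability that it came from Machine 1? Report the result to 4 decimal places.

Tabulate prior·likelihood by source: [1] prior 0.333333, lik 0.287, product 0.09567; [2] prior 0.333333, lik 0.154, product 0.05133; [3] prior 0.333333, lik 0.156, product 0.05200.
Normalizing constant = 0.19900; the posterior for Machine 1 is its product over the sum, 0.09567/0.19900 = 0.4807.

Posterior probability ≈ 0.4807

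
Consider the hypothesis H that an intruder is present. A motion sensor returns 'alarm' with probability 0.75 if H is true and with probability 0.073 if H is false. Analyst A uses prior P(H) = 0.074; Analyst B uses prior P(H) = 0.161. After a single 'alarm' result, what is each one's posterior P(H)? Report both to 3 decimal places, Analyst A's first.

P('+'|H) = 0.75, P('+'|¬H) = 0.073.
Analyst A: numerator 0.75·0.074 = 0.055500; evidence = 0.055500+0.073·0.926 = 0.12310; posterior = 0.451.
Analyst B: numerator 0.75·0.161 = 0.12075; evidence = 0.12075+0.073·0.839 = 0.18200; posterior = 0.663.

Analyst A: 0.451; Analyst B: 0.663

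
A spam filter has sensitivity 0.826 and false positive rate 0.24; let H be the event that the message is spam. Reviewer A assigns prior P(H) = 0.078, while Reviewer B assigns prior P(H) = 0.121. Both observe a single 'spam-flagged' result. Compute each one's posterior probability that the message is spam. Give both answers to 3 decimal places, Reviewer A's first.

Reviewer A: 0.226; Reviewer B: 0.321

The likelihood ratio for a 'spam-flagged' result is 0.826/0.24 = 3.4417.
Reviewer A: prior odds 0.078/0.922 = 0.084599; posterior odds 0.29116; posterior probability 0.226.
Reviewer B: prior odds 0.121/0.879 = 0.13766; posterior odds 0.47377; posterior probability 0.321.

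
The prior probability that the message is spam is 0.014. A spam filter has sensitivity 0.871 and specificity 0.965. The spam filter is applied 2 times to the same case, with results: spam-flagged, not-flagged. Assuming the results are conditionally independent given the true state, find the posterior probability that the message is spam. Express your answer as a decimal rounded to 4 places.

Let H be the event that the message is spam; start with P(H) = 0.014. P('spam-flagged'|H) = 0.871, P('spam-flagged'|¬H) = 0.035.
Update on result 1 ('spam-flagged'): P(H) ← 0.871·0.0140 / (0.871·0.0140 + 0.035·0.9860) = 0.012194/0.046704 = 0.2611.
Update on result 2 ('not-flagged'): P(H) ← 0.129·0.2611 / (0.129·0.2611 + 0.965·0.7389) = 0.033681/0.74673 = 0.0451.

Posterior P(H) ≈ 0.0451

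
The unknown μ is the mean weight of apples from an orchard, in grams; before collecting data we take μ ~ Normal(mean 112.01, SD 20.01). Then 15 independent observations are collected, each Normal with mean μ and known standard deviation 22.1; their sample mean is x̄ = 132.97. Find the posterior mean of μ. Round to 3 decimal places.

With known σ, the Normal prior is conjugate. Weight on the data is w = (n/σ²)/(n/σ² + 1/τ₀²) = 0.0307119/(0.0307119+0.00249750) = 0.92480.
Posterior mean = w·x̄ + (1−w)·μ₀ = 0.92480·132.97 + 0.075205·112.01 = 131.394.

Posterior mean ≈ 131.394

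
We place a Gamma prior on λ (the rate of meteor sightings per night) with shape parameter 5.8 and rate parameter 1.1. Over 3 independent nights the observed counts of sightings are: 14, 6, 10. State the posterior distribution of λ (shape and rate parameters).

The Poisson likelihood adds the total count to the shape and the number of exposure periods to the rate. Here ∑xᵢ = 30 and n = 3, so shape 5.8→35.8 and rate 1.1→4.1.

Posterior: Gamma(shape=35.8, rate=4.1)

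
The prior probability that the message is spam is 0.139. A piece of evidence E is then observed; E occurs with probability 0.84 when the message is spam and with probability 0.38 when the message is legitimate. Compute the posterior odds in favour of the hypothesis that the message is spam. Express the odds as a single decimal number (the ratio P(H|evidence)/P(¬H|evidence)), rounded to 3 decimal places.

Prior odds = 0.139/(1−0.139) = 0.16144. In log-odds, ln(0.16144) = -1.8236.
Add log likelihood ratio: ln(2.2105) = 0.79323.
Posterior log-odds = -1.0304, so posterior odds = exp(-1.0304) = 0.35687.

Posterior odds ≈ 0.357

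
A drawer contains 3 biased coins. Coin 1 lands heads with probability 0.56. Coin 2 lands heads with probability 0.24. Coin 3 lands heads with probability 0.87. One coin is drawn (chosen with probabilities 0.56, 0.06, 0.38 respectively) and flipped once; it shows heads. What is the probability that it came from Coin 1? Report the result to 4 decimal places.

Tabulate prior·likelihood by source: [1] prior 0.56, lik 0.56, product 0.3136; [2] prior 0.06, lik 0.24, product 0.01440; [3] prior 0.38, lik 0.87, product 0.3306.
Normalizing constant = 0.65860; the posterior for Coin 1 is its product over the sum, 0.3136/0.65860 = 0.4762.

Posterior probability ≈ 0.4762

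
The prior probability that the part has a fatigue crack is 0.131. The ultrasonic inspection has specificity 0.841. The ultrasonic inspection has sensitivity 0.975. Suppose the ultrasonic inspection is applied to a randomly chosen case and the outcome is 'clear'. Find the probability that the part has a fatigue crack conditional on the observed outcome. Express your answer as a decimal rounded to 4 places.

Let H be the event that the part has a fatigue crack. P(H) = 0.131, so P(¬H) = 0.869. With E the 'clear' result, P(E|H) = 0.025 and P(E|¬H) = 0.841.
P(E) = 0.025·0.131 + 0.841·0.869 = 0.0032750 + 0.73083 = 0.73410.
By Bayes' theorem, P(H|E) = 0.0032750 / 0.73410 = 0.0045.

P(H | E) ≈ 0.0045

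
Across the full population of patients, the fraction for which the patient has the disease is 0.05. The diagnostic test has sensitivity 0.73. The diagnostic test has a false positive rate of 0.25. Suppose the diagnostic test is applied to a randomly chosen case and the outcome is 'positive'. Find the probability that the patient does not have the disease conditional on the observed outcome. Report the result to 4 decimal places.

P(¬H | E) ≈ 0.8668

Write H for 'the patient has the disease'. Prior odds H:¬H = 0.05/0.95 = 0.052632. For the 'positive' outcome, the likelihood ratio is 0.73/0.25 = 2.9200.
Posterior odds = 0.052632 × 2.9200 = 0.15368, so P(H|E) = 0.15368/(1+0.15368) = 0.1332. Then P(¬H|E) = 1 − 0.1332 = 0.8668.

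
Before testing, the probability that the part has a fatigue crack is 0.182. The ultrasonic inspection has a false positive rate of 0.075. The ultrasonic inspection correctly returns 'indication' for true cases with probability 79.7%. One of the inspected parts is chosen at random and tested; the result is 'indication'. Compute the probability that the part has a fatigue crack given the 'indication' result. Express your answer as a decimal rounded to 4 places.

P(H | E) ≈ 0.7028

Let H be the event that the part has a fatigue crack. P(H) = 0.182, so P(¬H) = 0.818. With E the 'indication' result, P(E|H) = 0.797 and P(E|¬H) = 0.075.
P(E) = 0.797·0.182 + 0.075·0.818 = 0.14505 + 0.061350 = 0.20640.
By Bayes' theorem, P(H|E) = 0.14505 / 0.20640 = 0.7028.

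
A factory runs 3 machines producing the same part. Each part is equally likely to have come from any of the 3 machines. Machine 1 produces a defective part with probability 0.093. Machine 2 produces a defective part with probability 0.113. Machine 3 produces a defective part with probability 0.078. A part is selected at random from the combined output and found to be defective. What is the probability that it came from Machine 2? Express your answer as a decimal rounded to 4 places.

Tabulate prior·likelihood by source: [1] prior 0.333333, lik 0.093, product 0.03100; [2] prior 0.333333, lik 0.113, product 0.03767; [3] prior 0.333333, lik 0.078, product 0.02600.
Normalizing constant = 0.094667; the posterior for Machine 2 is its product over the sum, 0.03767/0.094667 = 0.3979.

Posterior probability ≈ 0.3979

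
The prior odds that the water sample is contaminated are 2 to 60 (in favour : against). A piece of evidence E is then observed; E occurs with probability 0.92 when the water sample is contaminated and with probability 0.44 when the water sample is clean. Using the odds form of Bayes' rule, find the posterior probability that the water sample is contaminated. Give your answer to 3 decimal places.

Posterior probability ≈ 0.065

Prior odds = 2/60 = 0.033333.
Likelihood ratio for E = 0.92/0.44 = 2.0909.
Posterior odds = prior odds × LR = 0.069697.
Posterior probability = odds/(1+odds) = 0.069697/1.0697 = 0.065.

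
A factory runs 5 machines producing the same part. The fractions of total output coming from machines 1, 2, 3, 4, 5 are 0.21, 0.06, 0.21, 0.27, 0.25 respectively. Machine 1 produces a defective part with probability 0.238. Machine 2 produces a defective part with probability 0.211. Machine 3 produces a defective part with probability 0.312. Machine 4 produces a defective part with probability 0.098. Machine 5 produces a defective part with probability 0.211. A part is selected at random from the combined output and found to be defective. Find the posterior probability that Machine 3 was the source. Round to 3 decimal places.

Posterior probability ≈ 0.316

Tabulate prior·likelihood by source: [1] prior 0.21, lik 0.238, product 0.04998; [2] prior 0.06, lik 0.211, product 0.01266; [3] prior 0.21, lik 0.312, product 0.06552; [4] prior 0.27, lik 0.098, product 0.02646; [5] prior 0.25, lik 0.211, product 0.05275.
Normalizing constant = 0.20737; the posterior for Machine 3 is its product over the sum, 0.06552/0.20737 = 0.316.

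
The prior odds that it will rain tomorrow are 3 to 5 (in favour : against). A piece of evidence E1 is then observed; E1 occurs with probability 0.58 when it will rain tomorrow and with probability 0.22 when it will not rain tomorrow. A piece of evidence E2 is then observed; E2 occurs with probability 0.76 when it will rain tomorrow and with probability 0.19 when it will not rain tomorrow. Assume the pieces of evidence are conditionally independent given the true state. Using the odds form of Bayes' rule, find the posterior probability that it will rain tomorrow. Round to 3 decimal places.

Prior odds = 3/5 = 0.60000. In log-odds, ln(0.60000) = -0.51083.
Add log likelihood ratios: ln(2.6364) + ln(4.0000) = 2.3557.
Posterior log-odds = 1.8449, so posterior odds = exp(1.8449) = 6.3273. Converting, P(H|E) = 6.3273/7.3273 = 0.864.

Posterior probability ≈ 0.864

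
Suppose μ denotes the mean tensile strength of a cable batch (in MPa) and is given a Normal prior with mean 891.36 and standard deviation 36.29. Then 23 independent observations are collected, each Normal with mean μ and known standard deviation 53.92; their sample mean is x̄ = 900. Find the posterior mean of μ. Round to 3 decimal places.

Posterior mean ≈ 899.243

With known σ, the Normal prior is conjugate. Weight on the data is w = (n/σ²)/(n/σ² + 1/τ₀²) = 0.00791094/(0.00791094+0.00075932) = 0.91242.
Posterior mean = w·x̄ + (1−w)·μ₀ = 0.91242·900 + 0.087578·891.36 = 899.243.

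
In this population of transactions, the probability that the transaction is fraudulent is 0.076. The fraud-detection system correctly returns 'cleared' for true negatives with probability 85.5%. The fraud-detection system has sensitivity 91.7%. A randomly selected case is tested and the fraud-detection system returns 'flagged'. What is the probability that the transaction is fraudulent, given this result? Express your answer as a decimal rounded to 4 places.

Let H be the event that the transaction is fraudulent. P(H) = 0.076, so P(¬H) = 0.924. With E the 'flagged' result, P(E|H) = 0.917 and P(E|¬H) = 0.145.
P(E) = 0.917·0.076 + 0.145·0.924 = 0.069692 + 0.13398 = 0.20367.
By Bayes' theorem, P(H|E) = 0.069692 / 0.20367 = 0.3422.

P(H | E) ≈ 0.3422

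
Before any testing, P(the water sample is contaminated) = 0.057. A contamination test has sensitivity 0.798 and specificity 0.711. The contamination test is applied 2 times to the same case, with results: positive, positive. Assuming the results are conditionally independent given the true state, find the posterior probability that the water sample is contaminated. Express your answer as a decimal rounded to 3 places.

Posterior P(H) ≈ 0.315

With H the event that the water sample is contaminated, the joint likelihood of the observed sequence is P(data|H) = 0.798·0.798 = 0.63680 and P(data|¬H) = 0.289·0.289 = 0.083521.
Bayes: P(H|data) = 0.057·0.63680 / (0.057·0.63680 + 0.943·0.083521) = 0.036298/0.11506 = 0.3155.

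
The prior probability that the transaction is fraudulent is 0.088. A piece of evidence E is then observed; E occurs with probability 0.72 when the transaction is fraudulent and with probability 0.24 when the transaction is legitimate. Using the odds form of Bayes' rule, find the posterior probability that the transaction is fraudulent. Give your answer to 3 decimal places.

Prior odds = 0.088/(1−0.088) = 0.096491. In log-odds, ln(0.096491) = -2.3383.
Add log likelihood ratio: ln(3.0000) = 1.0986.
Posterior log-odds = -1.2397, so posterior odds = exp(-1.2397) = 0.28947. Converting, P(H|E) = 0.28947/1.2895 = 0.224.

Posterior probability ≈ 0.224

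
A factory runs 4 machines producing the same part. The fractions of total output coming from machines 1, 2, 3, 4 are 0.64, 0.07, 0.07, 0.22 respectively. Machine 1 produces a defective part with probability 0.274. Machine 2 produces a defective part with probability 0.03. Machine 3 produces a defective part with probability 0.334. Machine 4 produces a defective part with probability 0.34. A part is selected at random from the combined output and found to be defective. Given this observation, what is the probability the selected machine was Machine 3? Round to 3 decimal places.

Tabulate prior·likelihood by source: [1] prior 0.64, lik 0.274, product 0.1754; [2] prior 0.07, lik 0.03, product 0.002100; [3] prior 0.07, lik 0.334, product 0.02338; [4] prior 0.22, lik 0.34, product 0.07480.
Normalizing constant = 0.27564; the posterior for Machine 3 is its product over the sum, 0.02338/0.27564 = 0.085.

Posterior probability ≈ 0.085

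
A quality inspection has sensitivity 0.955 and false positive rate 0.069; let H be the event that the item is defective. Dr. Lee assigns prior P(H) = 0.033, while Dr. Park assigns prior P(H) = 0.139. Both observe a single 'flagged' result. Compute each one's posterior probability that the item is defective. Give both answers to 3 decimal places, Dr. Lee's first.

Dr. Lee: 0.321; Dr. Park: 0.691

The likelihood ratio for a 'flagged' result is 0.955/0.069 = 13.841.
Dr. Lee: prior odds 0.033/0.967 = 0.034126; posterior odds 0.47233; posterior probability 0.321.
Dr. Park: prior odds 0.139/0.861 = 0.16144; posterior odds 2.2344; posterior probability 0.691.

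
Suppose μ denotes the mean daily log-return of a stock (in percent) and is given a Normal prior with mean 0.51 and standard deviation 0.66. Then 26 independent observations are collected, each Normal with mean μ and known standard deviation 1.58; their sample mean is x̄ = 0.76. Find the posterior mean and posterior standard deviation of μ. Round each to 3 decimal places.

Posterior mean ≈ 0.715; posterior SD ≈ 0.280

With known σ, the Normal prior is conjugate. Weight on the data is w = (n/σ²)/(n/σ² + 1/τ₀²) = 10.4150/(10.4150+2.29568) = 0.81939.
Posterior mean = w·x̄ + (1−w)·μ₀ = 0.81939·0.76 + 0.18061·0.51 = 0.715. Posterior variance = 1/(10.4150+2.29568) = 0.0786740, so SD = 0.280.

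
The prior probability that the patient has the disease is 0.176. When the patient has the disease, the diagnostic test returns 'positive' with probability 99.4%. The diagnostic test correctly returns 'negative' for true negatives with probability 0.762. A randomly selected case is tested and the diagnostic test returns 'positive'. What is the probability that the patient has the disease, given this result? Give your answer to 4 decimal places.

Write H for 'the patient has the disease'. Prior odds H:¬H = 0.176/0.824 = 0.21359. For the 'positive' outcome, the likelihood ratio is 0.994/0.238 = 4.1765.
Posterior odds = 0.21359 × 4.1765 = 0.89206, so P(H|E) = 0.89206/(1+0.89206) = 0.4715.

P(H | E) ≈ 0.4715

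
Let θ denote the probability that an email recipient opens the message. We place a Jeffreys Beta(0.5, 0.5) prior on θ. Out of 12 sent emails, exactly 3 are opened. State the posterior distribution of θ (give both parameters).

The binomial likelihood is conjugate to the Beta prior: with 3 successes and 9 failures, the posterior is Beta(0.5+3, 0.5+9) = Beta(3.5, 9.5).

Posterior: Beta(3.5, 9.5)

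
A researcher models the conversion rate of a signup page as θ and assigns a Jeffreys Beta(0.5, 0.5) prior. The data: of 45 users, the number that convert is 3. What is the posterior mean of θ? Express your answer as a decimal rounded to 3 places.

Posterior mean ≈ 0.076

Observing 3 successes and 42 failures updates Beta(0.5, 0.5) by adding the success and failure counts to the two shape parameters: α = 0.5+3 = 3.5, β = 0.5+42 = 42.5.
Posterior mean = α/(α+β) = 3.5/46 = 0.076.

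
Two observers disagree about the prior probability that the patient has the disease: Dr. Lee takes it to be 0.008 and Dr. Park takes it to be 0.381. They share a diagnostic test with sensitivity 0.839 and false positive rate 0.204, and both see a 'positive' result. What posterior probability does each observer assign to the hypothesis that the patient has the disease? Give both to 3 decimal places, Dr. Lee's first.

P('+'|H) = 0.839, P('+'|¬H) = 0.204.
Dr. Lee: numerator 0.839·0.008 = 0.0067120; evidence = 0.0067120+0.204·0.992 = 0.20908; posterior = 0.032.
Dr. Park: numerator 0.839·0.381 = 0.31966; evidence = 0.31966+0.204·0.619 = 0.44593; posterior = 0.717.

Dr. Lee: 0.032; Dr. Park: 0.717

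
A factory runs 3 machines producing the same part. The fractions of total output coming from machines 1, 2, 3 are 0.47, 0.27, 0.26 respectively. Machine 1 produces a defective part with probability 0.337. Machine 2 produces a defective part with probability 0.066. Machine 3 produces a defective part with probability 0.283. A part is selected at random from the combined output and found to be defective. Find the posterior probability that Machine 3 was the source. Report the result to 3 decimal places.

Tabulate prior·likelihood by source: [1] prior 0.47, lik 0.337, product 0.1584; [2] prior 0.27, lik 0.066, product 0.01782; [3] prior 0.26, lik 0.283, product 0.07358.
Normalizing constant = 0.24979; the posterior for Machine 3 is its product over the sum, 0.07358/0.24979 = 0.295.

Posterior probability ≈ 0.295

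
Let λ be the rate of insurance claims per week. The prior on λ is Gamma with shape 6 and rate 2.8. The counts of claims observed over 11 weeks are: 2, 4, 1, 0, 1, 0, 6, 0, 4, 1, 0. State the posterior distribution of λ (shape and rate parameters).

Total count ∑xᵢ = 19 over n = 11 weeks.
Gamma is conjugate to the Poisson likelihood: posterior is Gamma(shape = 6+19 = 25, rate = 2.8+11 = 13.8).

Posterior: Gamma(shape=25, rate=13.8)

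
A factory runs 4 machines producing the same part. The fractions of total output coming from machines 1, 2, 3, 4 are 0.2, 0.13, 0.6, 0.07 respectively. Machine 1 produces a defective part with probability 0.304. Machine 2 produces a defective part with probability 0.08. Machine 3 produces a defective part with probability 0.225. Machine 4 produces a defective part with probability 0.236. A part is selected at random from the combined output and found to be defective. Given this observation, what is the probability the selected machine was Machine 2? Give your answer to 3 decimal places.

Posterior probability ≈ 0.047

P(defective|M1) = 0.304; P(defective|M2) = 0.08; P(defective|M3) = 0.225; P(defective|M4) = 0.236.
Prior × likelihood for each source: 0.2·0.304=0.06080, 0.13·0.08=0.01040, 0.6·0.225=0.1350, 0.07·0.236=0.01652. Summing gives P(defective) = 0.22272.
P(Machine 2 | defective) = 0.01040 / 0.22272 = 0.047.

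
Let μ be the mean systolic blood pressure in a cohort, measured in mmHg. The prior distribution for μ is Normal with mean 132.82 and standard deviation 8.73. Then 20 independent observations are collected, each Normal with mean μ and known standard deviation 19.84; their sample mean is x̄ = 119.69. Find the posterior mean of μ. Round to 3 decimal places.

Posterior mean ≈ 122.385

With known σ, the Normal prior is conjugate. Weight on the data is w = (n/σ²)/(n/σ² + 1/τ₀²) = 0.0508097/(0.0508097+0.0131211) = 0.79476.
Posterior mean = w·x̄ + (1−w)·μ₀ = 0.79476·119.69 + 0.20524·132.82 = 122.385.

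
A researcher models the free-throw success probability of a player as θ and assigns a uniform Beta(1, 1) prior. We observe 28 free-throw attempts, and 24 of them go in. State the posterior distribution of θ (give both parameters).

Posterior: Beta(25, 5)

Observing 24 successes and 4 failures updates Beta(1, 1) by adding the success and failure counts to the two shape parameters: α = 1+24 = 25, β = 1+4 = 5.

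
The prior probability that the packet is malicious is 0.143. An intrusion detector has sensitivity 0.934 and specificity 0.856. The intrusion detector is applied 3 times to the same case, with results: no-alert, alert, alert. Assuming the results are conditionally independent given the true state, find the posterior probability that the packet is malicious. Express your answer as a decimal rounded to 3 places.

Let H be the event that the packet is malicious; start with P(H) = 0.143. P('alert'|H) = 0.934, P('alert'|¬H) = 0.144.
Update on result 1 ('no-alert'): P(H) ← 0.066·0.1430 / (0.066·0.1430 + 0.856·0.8570) = 0.0094380/0.74303 = 0.0127.
Update on result 2 ('alert'): P(H) ← 0.934·0.0127 / (0.934·0.0127 + 0.144·0.9873) = 0.011864/0.15403 = 0.0770.
Update on result 3 ('alert'): P(H) ← 0.934·0.0770 / (0.934·0.0770 + 0.144·0.9230) = 0.071936/0.20485 = 0.3512.

Posterior P(H) ≈ 0.351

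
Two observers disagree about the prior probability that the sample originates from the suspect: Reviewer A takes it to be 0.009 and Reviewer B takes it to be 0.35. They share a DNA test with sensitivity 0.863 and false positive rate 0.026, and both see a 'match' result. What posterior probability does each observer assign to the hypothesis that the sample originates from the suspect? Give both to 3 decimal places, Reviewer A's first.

The likelihood ratio for a 'match' result is 0.863/0.026 = 33.192.
Reviewer A: prior odds 0.009/0.991 = 0.0090817; posterior odds 0.30144; posterior probability 0.232.
Reviewer B: prior odds 0.35/0.65 = 0.53846; posterior odds 17.873; posterior probability 0.947.

Reviewer A: 0.232; Reviewer B: 0.947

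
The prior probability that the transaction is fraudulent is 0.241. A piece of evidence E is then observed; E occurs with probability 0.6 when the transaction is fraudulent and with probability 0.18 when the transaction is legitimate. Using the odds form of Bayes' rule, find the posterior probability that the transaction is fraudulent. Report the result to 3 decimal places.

Posterior probability ≈ 0.514

Prior odds = 0.241/(1−0.241) = 0.31752.
Likelihood ratio for E = 0.6/0.18 = 3.3333.
Posterior odds = prior odds × LR = 1.0584.
Posterior probability = odds/(1+odds) = 1.0584/2.0584 = 0.514.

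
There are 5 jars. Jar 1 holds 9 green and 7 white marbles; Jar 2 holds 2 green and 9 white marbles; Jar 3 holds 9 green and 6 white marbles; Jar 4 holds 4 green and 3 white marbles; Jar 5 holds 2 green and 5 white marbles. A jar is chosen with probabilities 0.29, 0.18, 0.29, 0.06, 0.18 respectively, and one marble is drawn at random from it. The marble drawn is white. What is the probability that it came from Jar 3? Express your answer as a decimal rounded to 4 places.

Posterior probability ≈ 0.2131

P(white|Jar 1) = 0.4375; P(white|Jar 2) = 0.8182; P(white|Jar 3) = 0.4; P(white|Jar 4) = 0.4286; P(white|Jar 5) = 0.7143.
Prior × likelihood for each source: 0.29·0.4375=0.1269, 0.18·0.8182=0.1473, 0.29·0.4=0.1160, 0.06·0.4286=0.02571, 0.18·0.7143=0.1286. Summing gives P(white) = 0.54443.
P(Jar 3 | white) = 0.1160 / 0.54443 = 0.2131.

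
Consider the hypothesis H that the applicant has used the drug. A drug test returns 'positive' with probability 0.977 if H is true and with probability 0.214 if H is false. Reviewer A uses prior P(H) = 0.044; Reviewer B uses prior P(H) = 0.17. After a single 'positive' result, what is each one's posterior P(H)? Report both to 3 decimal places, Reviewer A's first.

Reviewer A: 0.174; Reviewer B: 0.483

The likelihood ratio for a 'positive' result is 0.977/0.214 = 4.5654.
Reviewer A: prior odds 0.044/0.956 = 0.046025; posterior odds 0.21012; posterior probability 0.174.
Reviewer B: prior odds 0.17/0.83 = 0.20482; posterior odds 0.93509; posterior probability 0.483.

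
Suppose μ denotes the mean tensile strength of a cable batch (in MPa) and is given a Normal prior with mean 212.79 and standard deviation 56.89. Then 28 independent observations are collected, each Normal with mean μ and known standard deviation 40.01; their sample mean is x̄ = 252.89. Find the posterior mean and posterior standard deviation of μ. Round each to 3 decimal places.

Posterior mean ≈ 252.194; posterior SD ≈ 7.495

With known σ, the Normal prior is conjugate. Weight on the data is w = (n/σ²)/(n/σ² + 1/τ₀²) = 0.0174913/(0.0174913+0.00030898) = 0.98264.
Posterior mean = w·x̄ + (1−w)·μ₀ = 0.98264·252.89 + 0.017358·212.79 = 252.194. Posterior variance = 1/(0.0174913+0.00030898) = 56.1790, so SD = 7.495.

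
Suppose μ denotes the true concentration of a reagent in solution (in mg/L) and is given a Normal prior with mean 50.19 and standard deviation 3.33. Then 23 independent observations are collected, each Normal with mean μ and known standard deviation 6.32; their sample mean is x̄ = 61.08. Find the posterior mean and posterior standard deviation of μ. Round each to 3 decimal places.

Posterior mean ≈ 59.605; posterior SD ≈ 1.225

Prior precision 1/τ₀² = 1/3.33² = 0.0901803; data precision n/σ² = 23/6.32² = 0.575829.
Posterior precision = 0.0901803 + 0.575829 = 0.666009, giving posterior SD = 1/√0.666009 = 1.225.
Posterior mean = (0.0901803·50.19 + 0.575829·61.08) / 0.666009 = 59.605.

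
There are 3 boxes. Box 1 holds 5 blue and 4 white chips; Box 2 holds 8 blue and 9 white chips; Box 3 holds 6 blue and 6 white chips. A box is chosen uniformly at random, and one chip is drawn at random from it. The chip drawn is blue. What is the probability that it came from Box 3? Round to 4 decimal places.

Tabulate prior·likelihood by source: [1] prior 0.333333, lik 0.5556, product 0.1852; [2] prior 0.333333, lik 0.4706, product 0.1569; [3] prior 0.333333, lik 0.5, product 0.1667.
Normalizing constant = 0.50871; the posterior for Box 3 is its product over the sum, 0.1667/0.50871 = 0.3276.

Posterior probability ≈ 0.3276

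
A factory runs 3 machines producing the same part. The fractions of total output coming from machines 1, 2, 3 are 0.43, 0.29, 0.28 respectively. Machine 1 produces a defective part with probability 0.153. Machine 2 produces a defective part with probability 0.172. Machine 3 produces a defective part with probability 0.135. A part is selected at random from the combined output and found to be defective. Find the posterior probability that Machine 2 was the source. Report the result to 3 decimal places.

Posterior probability ≈ 0.325

Tabulate prior·likelihood by source: [1] prior 0.43, lik 0.153, product 0.06579; [2] prior 0.29, lik 0.172, product 0.04988; [3] prior 0.28, lik 0.135, product 0.03780.
Normalizing constant = 0.15347; the posterior for Machine 2 is its product over the sum, 0.04988/0.15347 = 0.325.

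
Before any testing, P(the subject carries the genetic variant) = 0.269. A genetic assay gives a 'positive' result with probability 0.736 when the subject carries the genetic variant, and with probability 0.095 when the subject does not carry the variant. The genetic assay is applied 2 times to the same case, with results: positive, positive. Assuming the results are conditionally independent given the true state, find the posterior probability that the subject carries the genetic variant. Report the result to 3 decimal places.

Posterior P(H) ≈ 0.957

Let H be the event that the subject carries the genetic variant; start with P(H) = 0.269. P('positive'|H) = 0.736, P('positive'|¬H) = 0.095.
Update on result 1 ('positive'): P(H) ← 0.736·0.2690 / (0.736·0.2690 + 0.095·0.7310) = 0.19798/0.26743 = 0.7403.
Update on result 2 ('positive'): P(H) ← 0.736·0.7403 / (0.736·0.7403 + 0.095·0.2597) = 0.54488/0.56955 = 0.9567.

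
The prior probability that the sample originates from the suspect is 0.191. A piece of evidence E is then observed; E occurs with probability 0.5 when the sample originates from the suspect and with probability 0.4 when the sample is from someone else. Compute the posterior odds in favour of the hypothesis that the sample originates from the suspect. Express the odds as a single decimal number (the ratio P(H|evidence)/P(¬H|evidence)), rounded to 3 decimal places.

Prior odds = 0.191/(1−0.191) = 0.23609.
Likelihood ratio for E = 0.5/0.4 = 1.2500.
Posterior odds = prior odds × LR = 0.29512.

Posterior odds ≈ 0.295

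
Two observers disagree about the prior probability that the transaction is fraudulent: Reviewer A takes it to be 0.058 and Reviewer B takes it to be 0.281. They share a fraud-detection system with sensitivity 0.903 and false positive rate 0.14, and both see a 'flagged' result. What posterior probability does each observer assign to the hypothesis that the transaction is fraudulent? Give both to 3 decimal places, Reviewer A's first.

The likelihood ratio for a 'flagged' result is 0.903/0.14 = 6.4500.
Reviewer A: prior odds 0.058/0.942 = 0.061571; posterior odds 0.39713; posterior probability 0.284.
Reviewer B: prior odds 0.281/0.719 = 0.39082; posterior odds 2.5208; posterior probability 0.716.

Reviewer A: 0.284; Reviewer B: 0.716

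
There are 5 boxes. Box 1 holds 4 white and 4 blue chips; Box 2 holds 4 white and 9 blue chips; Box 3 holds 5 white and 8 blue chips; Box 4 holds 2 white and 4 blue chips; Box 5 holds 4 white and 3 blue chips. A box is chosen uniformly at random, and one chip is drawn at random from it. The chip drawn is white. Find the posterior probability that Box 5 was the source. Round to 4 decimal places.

Tabulate prior·likelihood by source: [1] prior 0.2, lik 0.5, product 0.1000; [2] prior 0.2, lik 0.3077, product 0.06154; [3] prior 0.2, lik 0.3846, product 0.07692; [4] prior 0.2, lik 0.3333, product 0.06667; [5] prior 0.2, lik 0.5714, product 0.1143.
Normalizing constant = 0.41941; the posterior for Box 5 is its product over the sum, 0.1143/0.41941 = 0.2725.

Posterior probability ≈ 0.2725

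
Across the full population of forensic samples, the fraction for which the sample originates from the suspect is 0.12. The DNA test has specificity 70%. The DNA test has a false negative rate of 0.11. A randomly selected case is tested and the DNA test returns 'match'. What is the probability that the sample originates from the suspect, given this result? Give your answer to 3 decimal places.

P(H | E) ≈ 0.288

Write H for 'the sample originates from the suspect'. Prior odds H:¬H = 0.12/0.88 = 0.13636. For the 'match' outcome, the likelihood ratio is 0.89/0.3 = 2.9667.
Posterior odds = 0.13636 × 2.9667 = 0.40455, so P(H|E) = 0.40455/(1+0.40455) = 0.288.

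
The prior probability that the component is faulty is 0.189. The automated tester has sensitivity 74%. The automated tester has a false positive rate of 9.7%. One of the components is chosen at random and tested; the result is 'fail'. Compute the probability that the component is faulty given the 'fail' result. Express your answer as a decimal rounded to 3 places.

P(H | E) ≈ 0.640

Let H be the event that the component is faulty. P(H) = 0.189, so P(¬H) = 0.811. With E the 'fail' result, P(E|H) = 0.74 and P(E|¬H) = 0.097.
P(E) = 0.74·0.189 + 0.097·0.811 = 0.13986 + 0.078667 = 0.21853.
By Bayes' theorem, P(H|E) = 0.13986 / 0.21853 = 0.640.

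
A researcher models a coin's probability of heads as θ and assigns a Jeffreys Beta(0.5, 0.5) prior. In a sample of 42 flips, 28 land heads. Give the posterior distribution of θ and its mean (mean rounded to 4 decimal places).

Posterior: Beta(28.5, 14.5); mean ≈ 0.6628

Observing 28 successes and 14 failures updates Beta(0.5, 0.5) by adding the success and failure counts to the two shape parameters: α = 0.5+28 = 28.5, β = 0.5+14 = 14.5.
E[θ | data] = 28.5/(28.5+14.5) = 0.6628.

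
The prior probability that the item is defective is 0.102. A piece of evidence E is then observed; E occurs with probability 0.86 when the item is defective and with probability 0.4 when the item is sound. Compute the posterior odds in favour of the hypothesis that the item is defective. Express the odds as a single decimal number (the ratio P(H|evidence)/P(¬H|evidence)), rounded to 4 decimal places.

Posterior odds ≈ 0.2442

Prior odds = 0.102/(1−0.102) = 0.11359. In log-odds, ln(0.11359) = -2.1752.
Add log likelihood ratio: ln(2.1500) = 0.76547.
Posterior log-odds = -1.4097, so posterior odds = exp(-1.4097) = 0.24421.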